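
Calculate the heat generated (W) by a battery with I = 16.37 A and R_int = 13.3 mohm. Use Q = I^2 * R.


Convert: R = 13.3 mohm = 0.0133 ohm
I^2 = 267.98
Q = 267.98 * 0.0133 = 3.564 W

3.564 W


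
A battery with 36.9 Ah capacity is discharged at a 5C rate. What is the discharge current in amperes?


At 5C: I = 5 * 36.9 Ah = 184.5 A

184.5 A


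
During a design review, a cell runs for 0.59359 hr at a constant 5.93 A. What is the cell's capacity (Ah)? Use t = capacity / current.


C = I * t = 5.93 * 0.59359 = 3.520 Ah

3.520 Ah


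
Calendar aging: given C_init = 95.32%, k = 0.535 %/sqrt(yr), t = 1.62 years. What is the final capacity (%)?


Step 1: sqrt(1.62 yr) = 1.2728
Step 2: drop = 0.535 * 1.2728 = 0.68095
Step 3: C_final = 95.32 - 0.68095 = 94.64%

94.64%


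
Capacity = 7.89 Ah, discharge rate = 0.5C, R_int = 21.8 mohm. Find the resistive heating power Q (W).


Convert: R = 21.8 mohm = 0.0218 ohm
Step 1: I = C_rate * capacity = 0.5 * 7.89 = 3.945 A
Step 2: Q = I^2 * R = 3.945^2 * 0.0218 = 15.563 * 0.0218 = 0.3393 W

0.3393 W


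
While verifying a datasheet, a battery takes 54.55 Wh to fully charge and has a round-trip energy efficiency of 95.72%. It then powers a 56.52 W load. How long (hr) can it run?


Step 1: E_discharge = eta/100 * E_charge = 95.72/100 * 54.55 = 52.215 Wh
Step 2: t = E_discharge / P = 52.215 / 56.52 = 0.9238 hr

0.9238 hr


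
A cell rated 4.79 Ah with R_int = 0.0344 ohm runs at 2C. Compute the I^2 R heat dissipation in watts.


Step 1: I = C_rate * capacity = 2 * 4.79 = 9.58 A
Step 2: Q = I^2 * R = 9.58^2 * 0.0344 = 91.776 * 0.0344 = 3.157 W

3.157 W


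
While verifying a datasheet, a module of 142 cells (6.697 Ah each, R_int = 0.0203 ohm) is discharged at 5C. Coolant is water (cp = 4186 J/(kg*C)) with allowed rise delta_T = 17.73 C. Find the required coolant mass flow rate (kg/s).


Step 1: I = 5 * 6.697 = 33.485 A
Step 2: Q_cell = I^2 * R = 33.485^2 * 0.0203 = 22.761 W
Step 3: Q_total = 142 * 22.761 = 3232.1 W
Step 4: m_dot = Q_total / (cp * dT) = 3232.1 / (4186 * 17.73) = 0.04355 kg/s

0.04355 kg/s


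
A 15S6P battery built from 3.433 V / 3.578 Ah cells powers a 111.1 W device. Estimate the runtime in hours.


Step 1: E_pack = Ns * V_cell * Np * C_cell = 15 * 3.433 * 6 * 3.578 = 1105.5 Wh
Step 2: t = E_pack / P = 1105.5 / 111.1 = 9.950 hr

9.950 hr


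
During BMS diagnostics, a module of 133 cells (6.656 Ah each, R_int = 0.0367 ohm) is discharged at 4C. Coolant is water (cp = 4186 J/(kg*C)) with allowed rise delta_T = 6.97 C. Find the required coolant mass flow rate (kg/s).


Step 1: I = 4 * 6.656 = 26.624 A
Step 2: Q_cell = I^2 * R = 26.624^2 * 0.0367 = 26.014 W
Step 3: Q_total = 133 * 26.014 = 3459.9 W
Step 4: m_dot = Q_total / (cp * dT) = 3459.9 / (4186 * 6.97) = 0.1186 kg/s

0.1186 kg/s


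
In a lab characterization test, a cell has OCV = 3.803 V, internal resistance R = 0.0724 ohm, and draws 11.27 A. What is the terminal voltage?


IR drop = 11.27 * 0.0724 = 0.81595 V
V = 3.803 - 0.81595 = 2.987 V

2.987 V


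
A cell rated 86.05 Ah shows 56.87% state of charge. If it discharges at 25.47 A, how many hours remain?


Step 1: remaining = SOC/100 * C_total = 56.87/100 * 86.05 = 48.937 Ah
Step 2: t = remaining / I = 48.937 / 25.47 = 1.921 hr

1.921 hr


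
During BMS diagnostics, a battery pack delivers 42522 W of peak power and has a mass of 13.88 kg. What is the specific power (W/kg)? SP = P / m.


Specific power = 42522 W / 13.88 kg = 3064 W/kg

3064 W/kg


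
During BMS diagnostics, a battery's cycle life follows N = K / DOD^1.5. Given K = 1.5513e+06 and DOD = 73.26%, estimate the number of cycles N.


DOD^1.5 = 627.05
N = K / DOD^1.5 = 1.5513e+06 / 627.05 = 2474

2474 cycles


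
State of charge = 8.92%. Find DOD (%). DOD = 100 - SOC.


DOD = 100 - SOC = 100 - 8.92 = 91.08%

91.08%


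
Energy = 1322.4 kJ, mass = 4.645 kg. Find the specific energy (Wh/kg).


Convert: E = 1322.4 kJ = 367.33 Wh
ED = E / m = 367.33 / 4.645 = 79.08 Wh/kg

79.08 Wh/kg


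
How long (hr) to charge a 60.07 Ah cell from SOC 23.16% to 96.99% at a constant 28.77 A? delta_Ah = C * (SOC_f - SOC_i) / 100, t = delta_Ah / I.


delta_Ah = 60.07 * (96.99 - 23.16) / 100 = 44.35 Ah
t = delta_Ah / I = 44.35 / 28.77 = 1.542 hr

1.542 hr


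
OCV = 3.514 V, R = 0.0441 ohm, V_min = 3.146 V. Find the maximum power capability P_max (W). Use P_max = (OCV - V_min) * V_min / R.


P_max = (OCV - V_min) * V_min / R = (3.514 - 3.146) * 3.146 / 0.0441 = 0.368 * 3.146 / 0.0441 = 26.25 W

26.25 W


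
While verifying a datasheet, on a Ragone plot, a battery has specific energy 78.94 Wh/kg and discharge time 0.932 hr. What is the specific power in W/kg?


P_specific = E / t = 78.94 / 0.932 = 84.70 W/kg

84.70 W/kg


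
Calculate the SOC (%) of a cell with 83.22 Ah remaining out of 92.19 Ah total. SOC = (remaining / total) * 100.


SOC% = 83.22 / 92.19 * 100 = 90.27%

90.27%


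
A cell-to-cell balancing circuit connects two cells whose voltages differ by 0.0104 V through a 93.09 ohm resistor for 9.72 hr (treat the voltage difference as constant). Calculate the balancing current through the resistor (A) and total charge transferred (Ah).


First, Ohm's law: I_bal = 0.0104 V / 93.09 ohm = 1.1172e-04 A
Then Q = I * t = 1.1172e-04 A * 9.72 hr = 0.001086 Ah

I=1.1172e-04 A, Q=0.001086 Ah


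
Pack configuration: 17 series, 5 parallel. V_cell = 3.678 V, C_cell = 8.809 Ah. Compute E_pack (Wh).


V_pack = 17 * 3.678 = 62.526 V
C_pack = 5 * 8.809 = 44.045 Ah
E = V_pack * C_pack = 62.526 * 44.045 = 2754 Wh

2754 Wh


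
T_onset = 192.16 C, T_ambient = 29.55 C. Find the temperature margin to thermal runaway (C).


Safety margin = 192.16 C - 29.55 C = 162.61 C

162.61 C


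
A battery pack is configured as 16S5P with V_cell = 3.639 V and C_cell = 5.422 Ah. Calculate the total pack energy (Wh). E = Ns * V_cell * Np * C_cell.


E = Ns * Vcell * Np * Ccell = 16 * 3.639 * 5 * 5.422 = 1578 Wh

1578 Wh


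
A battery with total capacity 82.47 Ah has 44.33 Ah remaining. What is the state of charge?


SOC = (remaining / total) * 100 = (44.33 / 82.47) * 100 = 53.75%

53.75%


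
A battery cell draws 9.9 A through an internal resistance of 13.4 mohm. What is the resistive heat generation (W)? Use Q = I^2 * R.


Convert: R = 13.4 mohm = 0.0134 ohm
I^2 = 98.01
Q = 98.01 * 0.0134 = 1.313 W

1.313 W


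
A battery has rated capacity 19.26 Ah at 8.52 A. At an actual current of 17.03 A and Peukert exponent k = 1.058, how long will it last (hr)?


Step 1: t_rated = C / I_rated = 19.26 / 8.52 = 2.2606 hr
Step 2: ratio = 8.52 / 17.03 = 0.50029
Step 3: ratio^k = 0.50029^1.058 = 0.48059
Step 4: t = t_rated * ratio^k = 2.2606 * 0.48059 = 1.086 hr

1.086 hr


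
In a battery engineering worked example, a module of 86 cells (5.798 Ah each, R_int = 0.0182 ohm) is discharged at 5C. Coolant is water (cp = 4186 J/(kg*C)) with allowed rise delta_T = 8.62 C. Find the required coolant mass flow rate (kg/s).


Step 1: I = 5 * 5.798 = 28.99 A
Step 2: Q_cell = I^2 * R = 28.99^2 * 0.0182 = 15.296 W
Step 3: Q_total = 86 * 15.296 = 1315.5 W
Step 4: m_dot = Q_total / (cp * dT) = 1315.5 / (4186 * 8.62) = 0.03646 kg/s

0.03646 kg/s


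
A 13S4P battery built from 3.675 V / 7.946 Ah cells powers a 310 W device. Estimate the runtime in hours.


Step 1: E_pack = Ns * V_cell * Np * C_cell = 13 * 3.675 * 4 * 7.946 = 1518.5 Wh
Step 2: t = E_pack / P = 1518.5 / 310 = 4.898 hr

4.898 hr


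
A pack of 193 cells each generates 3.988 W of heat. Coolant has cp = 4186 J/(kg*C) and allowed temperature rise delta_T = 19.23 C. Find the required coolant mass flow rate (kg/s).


Q_total = 193 * 3.988 = 769.68 W
m_dot = Q_total / (cp * dT) = 769.68 / (4186 * 19.23) = 0.009562 kg/s

0.009562 kg/s


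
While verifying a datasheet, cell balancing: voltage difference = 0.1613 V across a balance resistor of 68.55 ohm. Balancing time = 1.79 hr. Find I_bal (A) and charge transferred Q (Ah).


First, Ohm's law: I_bal = 0.1613 V / 68.55 ohm = 0.002353 A
Then Q = I * t = 0.002353 A * 1.79 hr = 0.004212 Ah

I=0.002353 A, Q=0.004212 Ah


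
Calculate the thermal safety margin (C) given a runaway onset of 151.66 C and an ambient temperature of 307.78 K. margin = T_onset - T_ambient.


Convert: T_ambient = 307.78 K = 34.63 C
margin = 151.66 - 34.63 = 117.03 C

117.03 C


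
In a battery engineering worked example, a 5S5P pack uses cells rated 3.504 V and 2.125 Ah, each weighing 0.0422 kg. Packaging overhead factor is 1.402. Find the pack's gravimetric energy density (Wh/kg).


Step 1: V_pack = 5 * 3.504 = 17.52 V
Step 2: C_pack = 5 * 2.125 = 10.625 Ah
Step 3: E_pack = V_pack * C_pack = 17.52 * 10.625 = 186.15 Wh
Step 4: m_pack = 5 * 5 * 0.0422 * 1.402 = 1.4791 kg
Step 5: ED = E_pack / m_pack = 186.15 / 1.4791 = 125.9 Wh/kg

125.9 Wh/kg


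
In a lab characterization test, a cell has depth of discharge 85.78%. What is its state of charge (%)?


SOC = 100 - DOD = 100 - 85.78 = 14.22%

14.22%


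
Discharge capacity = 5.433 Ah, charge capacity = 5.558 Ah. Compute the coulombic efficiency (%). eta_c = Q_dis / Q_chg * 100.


eta_c = Q_dis / Q_chg * 100 = 5.433 / 5.558 * 100 = 97.75%

97.75%


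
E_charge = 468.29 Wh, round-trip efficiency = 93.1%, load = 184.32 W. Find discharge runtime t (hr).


Step 1: E_discharge = eta/100 * E_charge = 93.1/100 * 468.29 = 435.98 Wh
Step 2: t = E_discharge / P = 435.98 / 184.32 = 2.365 hr

2.365 hr


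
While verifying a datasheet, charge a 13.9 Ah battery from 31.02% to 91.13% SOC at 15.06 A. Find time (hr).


delta_Ah = 13.9 * (91.13 - 31.02) / 100 = 8.3553 Ah
t = delta_Ah / I = 8.3553 / 15.06 = 0.5548 hr

0.5548 hr


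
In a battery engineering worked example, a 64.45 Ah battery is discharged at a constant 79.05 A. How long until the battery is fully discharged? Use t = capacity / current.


Runtime = 64.45 Ah / 79.05 A = 0.8153 hr

0.8153 hr


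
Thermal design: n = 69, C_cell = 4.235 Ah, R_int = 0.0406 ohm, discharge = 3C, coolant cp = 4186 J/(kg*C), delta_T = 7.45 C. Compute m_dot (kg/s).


Step 1: I = 3 * 4.235 = 12.705 A
Step 2: Q_cell = I^2 * R = 12.705^2 * 0.0406 = 6.5535 W
Step 3: Q_total = 69 * 6.5535 = 452.19 W
Step 4: m_dot = Q_total / (cp * dT) = 452.19 / (4186 * 7.45) = 0.01450 kg/s

0.01450 kg/s


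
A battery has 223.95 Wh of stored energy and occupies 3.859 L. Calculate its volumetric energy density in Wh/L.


Volumetric ED = 223.95 Wh / 3.859 L = 58.03 Wh/L

58.03 Wh/L


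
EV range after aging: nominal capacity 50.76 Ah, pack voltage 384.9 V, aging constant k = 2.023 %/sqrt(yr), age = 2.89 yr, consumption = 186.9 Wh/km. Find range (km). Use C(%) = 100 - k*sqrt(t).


Step 1: capacity retention = 100 - 2.023 * sqrt(2.89) = 100 - 2.023 * 1.7 = 96.561%
Step 2: C_now = 50.76 * 96.561/100 = 49.014 Ah
Step 3: E_pack = V * C_now = 384.9 * 49.014 = 18865 Wh
Step 4: range = E_pack / consumption = 18865 / 186.9 = 100.9 km

100.9 km


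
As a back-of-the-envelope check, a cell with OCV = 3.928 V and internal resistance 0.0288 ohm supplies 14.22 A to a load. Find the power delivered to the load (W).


Step 1: V_terminal = OCV - I*R = 3.928 - 14.22 * 0.0288 = 3.5185 V
Step 2: P_out = V_terminal * I = 3.5185 * 14.22 = 50.03 W

50.03 W


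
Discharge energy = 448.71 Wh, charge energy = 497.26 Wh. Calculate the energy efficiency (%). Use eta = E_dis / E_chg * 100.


Round-trip efficiency = 448.71/497.26 * 100% = 90.24%

90.24%


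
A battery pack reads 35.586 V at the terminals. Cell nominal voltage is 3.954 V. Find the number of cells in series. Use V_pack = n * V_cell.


Rearranging: n = V_pack / V_cell = 35.586 / 3.954 = 9 cells

9


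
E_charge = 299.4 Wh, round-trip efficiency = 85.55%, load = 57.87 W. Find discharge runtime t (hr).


Step 1: E_discharge = eta/100 * E_charge = 85.55/100 * 299.4 = 256.14 Wh
Step 2: t = E_discharge / P = 256.14 / 57.87 = 4.426 hr

4.426 hr


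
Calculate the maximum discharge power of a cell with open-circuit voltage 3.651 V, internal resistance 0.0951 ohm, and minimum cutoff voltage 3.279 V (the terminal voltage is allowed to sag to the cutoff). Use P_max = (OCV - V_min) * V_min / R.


P_max = (OCV - V_min) * V_min / R = (3.651 - 3.279) * 3.279 / 0.0951 = 0.372 * 3.279 / 0.0951 = 12.83 W

12.83 W


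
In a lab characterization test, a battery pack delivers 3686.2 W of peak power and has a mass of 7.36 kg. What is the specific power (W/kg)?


SP = P / m = 3686.2 / 7.36 = 500.8 W/kg

500.8 W/kg


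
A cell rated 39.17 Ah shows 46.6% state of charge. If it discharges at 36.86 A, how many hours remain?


Step 1: remaining = SOC/100 * C_total = 46.6/100 * 39.17 = 18.253 Ah
Step 2: t = remaining / I = 18.253 / 36.86 = 0.4952 hr

0.4952 hr


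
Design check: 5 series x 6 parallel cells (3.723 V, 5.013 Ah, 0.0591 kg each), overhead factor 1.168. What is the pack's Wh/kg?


Step 1: V_pack = 5 * 3.723 = 18.615 V
Step 2: C_pack = 6 * 5.013 = 30.078 Ah
Step 3: E_pack = V_pack * C_pack = 18.615 * 30.078 = 559.9 Wh
Step 4: m_pack = 5 * 6 * 0.0591 * 1.168 = 2.0709 kg
Step 5: ED = E_pack / m_pack = 559.9 / 2.0709 = 270.4 Wh/kg

270.4 Wh/kg


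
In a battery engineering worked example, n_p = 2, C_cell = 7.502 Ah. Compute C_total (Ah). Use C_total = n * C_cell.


C_total = 2 * 7.502 = 15.004 Ah

15.004 Ah


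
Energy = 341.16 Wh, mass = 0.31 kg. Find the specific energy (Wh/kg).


Specific energy = 341.16 Wh / 0.31 kg = 1101 Wh/kg

1101 Wh/kg


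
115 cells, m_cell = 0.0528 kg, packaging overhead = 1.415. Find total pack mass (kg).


m_pack = n * m_cell * overhead = 115 * 0.0528 * 1.415 = 8.592 kg

8.592 kg


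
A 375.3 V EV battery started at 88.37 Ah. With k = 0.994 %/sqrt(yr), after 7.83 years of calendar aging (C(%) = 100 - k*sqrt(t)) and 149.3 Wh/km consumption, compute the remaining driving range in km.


Step 1: capacity retention = 100 - 0.994 * sqrt(7.83) = 100 - 0.994 * 2.7982 = 97.219%
Step 2: C_now = 88.37 * 97.219/100 = 85.912 Ah
Step 3: E_pack = V * C_now = 375.3 * 85.912 = 32243 Wh
Step 4: range = E_pack / consumption = 32243 / 149.3 = 216.0 km

216.0 km


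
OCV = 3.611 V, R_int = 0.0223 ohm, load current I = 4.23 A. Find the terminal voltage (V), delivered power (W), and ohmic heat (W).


Step 1: V_terminal = OCV - I*R = 3.611 - 4.23 * 0.0223 = 3.5167 V
Step 2: P_out = V_terminal * I = 3.5167 * 4.23 = 14.88 W
Step 3: Q = I^2 * R = 4.23^2 * 0.0223 = 0.3990 W

V=3.5167 V, P=14.88 W, Q=0.3990 W


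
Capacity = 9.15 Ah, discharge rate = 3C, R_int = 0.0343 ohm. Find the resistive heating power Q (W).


Step 1: I = C_rate * capacity = 3 * 9.15 = 27.45 A
Step 2: Q = I^2 * R = 27.45^2 * 0.0343 = 753.5 * 0.0343 = 25.85 W

25.85 W


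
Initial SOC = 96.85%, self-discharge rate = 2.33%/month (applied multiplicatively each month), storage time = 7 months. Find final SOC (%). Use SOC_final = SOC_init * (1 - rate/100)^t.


decay = (1 - 2.33/100)^7 = 0.84787
SOC_final = 96.85 * 0.84787 = 82.12%

82.12%


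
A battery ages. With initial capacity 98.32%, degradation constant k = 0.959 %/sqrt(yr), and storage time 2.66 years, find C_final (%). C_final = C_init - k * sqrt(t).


sqrt(t) = sqrt(2.66) = 1.631
C_final = 98.32 - 0.959 * 1.631 = 96.76%

96.76%


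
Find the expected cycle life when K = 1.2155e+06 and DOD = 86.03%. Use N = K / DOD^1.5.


Step 1: DOD^1.5 = 86.03^1.5 = 797.95
Step 2: N = 1.2155e+06 / 797.95 = 1523 cycles

1523 cycles


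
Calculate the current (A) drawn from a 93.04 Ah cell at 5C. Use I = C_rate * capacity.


At 5C: I = 5 * 93.04 Ah = 465.2 A

465.2 A


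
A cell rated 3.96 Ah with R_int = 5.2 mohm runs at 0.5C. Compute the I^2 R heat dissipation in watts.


Convert: R = 5.2 mohm = 0.0052 ohm
Step 1: I = C_rate * capacity = 0.5 * 3.96 = 1.98 A
Step 2: Q = I^2 * R = 1.98^2 * 0.0052 = 3.9204 * 0.0052 = 0.02039 W

0.02039 W


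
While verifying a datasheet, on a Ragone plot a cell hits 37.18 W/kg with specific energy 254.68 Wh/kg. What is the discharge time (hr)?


t = E / P = 254.68 / 37.18 = 6.850 hr

6.850 hr


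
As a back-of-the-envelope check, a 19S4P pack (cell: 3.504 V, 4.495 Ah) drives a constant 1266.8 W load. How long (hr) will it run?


Step 1: E_pack = Ns * V_cell * Np * C_cell = 19 * 3.504 * 4 * 4.495 = 1197 Wh
Step 2: t = E_pack / P = 1197 / 1266.8 = 0.9449 hr

0.9449 hr


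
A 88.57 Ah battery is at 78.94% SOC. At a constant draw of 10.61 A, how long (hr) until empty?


Step 1: remaining = SOC/100 * C_total = 78.94/100 * 88.57 = 69.917 Ah
Step 2: t = remaining / I = 69.917 / 10.61 = 6.590 hr

6.590 hr


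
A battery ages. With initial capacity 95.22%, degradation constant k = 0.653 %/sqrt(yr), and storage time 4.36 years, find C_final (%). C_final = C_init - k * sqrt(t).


sqrt(t) = sqrt(4.36) = 2.0881
C_final = 95.22 - 0.653 * 2.0881 = 93.86%

93.86%


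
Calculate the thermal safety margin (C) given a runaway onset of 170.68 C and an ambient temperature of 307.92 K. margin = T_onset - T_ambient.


Convert: T_ambient = 307.92 K = 34.77 C
margin = 170.68 - 34.77 = 135.91 C

135.91 C


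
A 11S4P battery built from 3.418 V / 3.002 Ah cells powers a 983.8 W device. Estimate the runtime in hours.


Step 1: E_pack = Ns * V_cell * Np * C_cell = 11 * 3.418 * 4 * 3.002 = 451.48 Wh
Step 2: t = E_pack / P = 451.48 / 983.8 = 0.4589 hr

0.4589 hr


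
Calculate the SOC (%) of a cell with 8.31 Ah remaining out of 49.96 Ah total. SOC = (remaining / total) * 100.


SOC = (remaining / total) * 100 = (8.31 / 49.96) * 100 = 16.63%

16.63%


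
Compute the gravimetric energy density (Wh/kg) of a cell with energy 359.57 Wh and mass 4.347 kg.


Specific energy = 359.57 Wh / 4.347 kg = 82.72 Wh/kg

82.72 Wh/kg


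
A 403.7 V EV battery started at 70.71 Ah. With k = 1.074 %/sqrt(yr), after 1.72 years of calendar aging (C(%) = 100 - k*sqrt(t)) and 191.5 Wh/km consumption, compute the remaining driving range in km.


Step 1: capacity retention = 100 - 1.074 * sqrt(1.72) = 100 - 1.074 * 1.3115 = 98.591%
Step 2: C_now = 70.71 * 98.591/100 = 69.714 Ah
Step 3: E_pack = V * C_now = 403.7 * 69.714 = 28144 Wh
Step 4: range = E_pack / consumption = 28144 / 191.5 = 147.0 km

147.0 km


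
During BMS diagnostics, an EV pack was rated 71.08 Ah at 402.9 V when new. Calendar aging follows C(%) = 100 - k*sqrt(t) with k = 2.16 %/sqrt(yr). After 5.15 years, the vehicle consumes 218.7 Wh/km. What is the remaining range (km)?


Step 1: capacity retention = 100 - 2.16 * sqrt(5.15) = 100 - 2.16 * 2.2694 = 95.098%
Step 2: C_now = 71.08 * 95.098/100 = 67.596 Ah
Step 3: E_pack = V * C_now = 402.9 * 67.596 = 27234 Wh
Step 4: range = E_pack / consumption = 27234 / 218.7 = 124.5 km

124.5 km


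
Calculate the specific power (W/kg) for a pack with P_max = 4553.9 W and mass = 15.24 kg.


Specific power = 4553.9 W / 15.24 kg = 298.8 W/kg

298.8 W/kg


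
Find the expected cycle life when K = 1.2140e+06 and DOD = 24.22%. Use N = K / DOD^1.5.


DOD^1.5 = 119.2
N = K / DOD^1.5 = 1.2140e+06 / 119.2 = 10180

10180 cycles


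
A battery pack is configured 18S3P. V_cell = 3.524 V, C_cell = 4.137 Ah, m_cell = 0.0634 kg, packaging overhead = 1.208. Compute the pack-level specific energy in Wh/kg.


Step 1: V_pack = 18 * 3.524 = 63.432 V
Step 2: C_pack = 3 * 4.137 = 12.411 Ah
Step 3: E_pack = V_pack * C_pack = 63.432 * 12.411 = 787.25 Wh
Step 4: m_pack = 18 * 3 * 0.0634 * 1.208 = 4.1357 kg
Step 5: ED = E_pack / m_pack = 787.25 / 4.1357 = 190.4 Wh/kg

190.4 Wh/kg


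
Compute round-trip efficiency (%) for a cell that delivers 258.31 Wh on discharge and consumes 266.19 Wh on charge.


eta_e = E_dis / E_chg * 100 = 258.31 / 266.19 * 100 = 97.04%

97.04%


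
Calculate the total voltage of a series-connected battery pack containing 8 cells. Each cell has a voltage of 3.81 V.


V_pack = n * V_cell = 8 * 3.81 = 30.48 V

30.48 V


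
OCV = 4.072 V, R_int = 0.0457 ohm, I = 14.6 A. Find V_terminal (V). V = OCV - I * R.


V = OCV - I*R = 4.072 - 14.6 * 0.0457 = 3.405 V

3.405 V


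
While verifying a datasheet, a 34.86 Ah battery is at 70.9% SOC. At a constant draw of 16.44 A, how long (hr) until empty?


Step 1: remaining = SOC/100 * C_total = 70.9/100 * 34.86 = 24.716 Ah
Step 2: t = remaining / I = 24.716 / 16.44 = 1.503 hr

1.503 hr


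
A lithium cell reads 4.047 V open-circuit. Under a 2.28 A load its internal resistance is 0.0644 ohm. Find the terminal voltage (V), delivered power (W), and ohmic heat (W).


Step 1: V_terminal = OCV - I*R = 4.047 - 2.28 * 0.0644 = 3.9002 V
Step 2: P_out = V_terminal * I = 3.9002 * 2.28 = 8.892 W
Step 3: Q = I^2 * R = 2.28^2 * 0.0644 = 0.3348 W

V=3.9002 V, P=8.892 W, Q=0.3348 W


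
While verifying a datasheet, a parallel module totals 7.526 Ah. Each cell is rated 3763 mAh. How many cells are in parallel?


Convert: C_cell = 3763 mAh = 3.763 Ah
n = C_total / C_cell = 7.526 / 3.763 = 2

2


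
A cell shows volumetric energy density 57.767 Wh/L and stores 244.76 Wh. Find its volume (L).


V = E / ED = 244.76 / 57.767 = 4.237 L

4.237 L


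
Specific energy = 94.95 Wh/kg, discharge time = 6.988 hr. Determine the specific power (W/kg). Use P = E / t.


Specific power = 94.95 Wh/kg / 6.988 hr = 13.59 W/kg

13.59 W/kg


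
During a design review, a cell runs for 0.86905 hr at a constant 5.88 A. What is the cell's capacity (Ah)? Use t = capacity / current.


C = I * t = 5.88 * 0.86905 = 5.110 Ah

5.110 Ah


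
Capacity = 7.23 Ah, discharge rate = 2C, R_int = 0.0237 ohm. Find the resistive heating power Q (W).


Step 1: I = C_rate * capacity = 2 * 7.23 = 14.46 A
Step 2: Q = I^2 * R = 14.46^2 * 0.0237 = 209.09 * 0.0237 = 4.955 W

4.955 W


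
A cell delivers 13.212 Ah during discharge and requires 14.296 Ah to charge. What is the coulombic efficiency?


Coulombic efficiency = 13.212/14.296 * 100% = 92.42%

92.42%


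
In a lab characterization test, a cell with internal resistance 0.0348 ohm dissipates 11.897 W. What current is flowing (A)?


I = sqrt(Q / R) = sqrt(11.897 / 0.0348) = sqrt(341.87) = 18.49 A

18.49 A


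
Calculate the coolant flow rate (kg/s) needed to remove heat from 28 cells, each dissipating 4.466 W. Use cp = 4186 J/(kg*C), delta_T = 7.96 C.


Q_total = 28 * 4.466 = 125.05 W
m_dot = Q_total / (cp * dT) = 125.05 / (4186 * 7.96) = 0.003753 kg/s

0.003753 kg/s


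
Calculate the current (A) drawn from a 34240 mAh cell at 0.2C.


Convert: capacity = 34240 mAh = 34.24 Ah
I = C_rate * capacity = 0.2 * 34.24 = 6.848 A

6.848 A


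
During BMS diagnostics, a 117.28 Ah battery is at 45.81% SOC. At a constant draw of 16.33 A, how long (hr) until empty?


Step 1: remaining = SOC/100 * C_total = 45.81/100 * 117.28 = 53.726 Ah
Step 2: t = remaining / I = 53.726 / 16.33 = 3.290 hr

3.290 hr


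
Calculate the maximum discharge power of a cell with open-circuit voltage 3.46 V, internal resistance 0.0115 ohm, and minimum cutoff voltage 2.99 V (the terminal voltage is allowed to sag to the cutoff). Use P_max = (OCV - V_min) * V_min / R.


dV = OCV - V_min = 0.47 V (so I_max = dV / R)
P_max = dV * V_min / R = 0.47 * 2.99 / 0.0115 = 122.2 W

122.2 W


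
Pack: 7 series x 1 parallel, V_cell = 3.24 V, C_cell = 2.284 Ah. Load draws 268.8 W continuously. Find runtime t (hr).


Step 1: E_pack = Ns * V_cell * Np * C_cell = 7 * 3.24 * 1 * 2.284 = 51.801 Wh
Step 2: t = E_pack / P = 51.801 / 268.8 = 0.1927 hr

0.1927 hr


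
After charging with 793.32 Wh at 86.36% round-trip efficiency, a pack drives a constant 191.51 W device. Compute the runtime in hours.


Step 1: E_discharge = eta/100 * E_charge = 86.36/100 * 793.32 = 685.11 Wh
Step 2: t = E_discharge / P = 685.11 / 191.51 = 3.577 hr

3.577 hr


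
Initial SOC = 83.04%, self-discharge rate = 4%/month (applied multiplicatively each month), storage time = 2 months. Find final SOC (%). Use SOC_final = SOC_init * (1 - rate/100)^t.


Monthly retention factor = 1 - 4/100 = 0.96
Over 2 months: factor^2 = 0.9216
SOC_final = 83.04 * 0.9216 = 76.53%

76.53%


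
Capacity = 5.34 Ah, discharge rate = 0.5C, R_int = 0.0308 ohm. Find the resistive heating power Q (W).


Step 1: I = C_rate * capacity = 0.5 * 5.34 = 2.67 A
Step 2: Q = I^2 * R = 2.67^2 * 0.0308 = 7.1289 * 0.0308 = 0.2196 W

0.2196 W


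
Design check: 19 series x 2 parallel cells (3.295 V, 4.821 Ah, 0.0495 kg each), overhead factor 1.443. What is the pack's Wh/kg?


Step 1: V_pack = 19 * 3.295 = 62.605 V
Step 2: C_pack = 2 * 4.821 = 9.642 Ah
Step 3: E_pack = V_pack * C_pack = 62.605 * 9.642 = 603.64 Wh
Step 4: m_pack = 19 * 2 * 0.0495 * 1.443 = 2.7143 kg
Step 5: ED = E_pack / m_pack = 603.64 / 2.7143 = 222.4 Wh/kg

222.4 Wh/kg


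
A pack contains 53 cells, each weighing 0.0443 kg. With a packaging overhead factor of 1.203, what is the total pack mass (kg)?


Cell mass sum = 53 * 0.0443 = 2.3479 kg
With overhead 1.203: m_pack = 2.3479 * 1.203 = 2.825 kg

2.825 kg


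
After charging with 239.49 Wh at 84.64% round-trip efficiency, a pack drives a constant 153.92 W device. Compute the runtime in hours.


Step 1: E_discharge = eta/100 * E_charge = 84.64/100 * 239.49 = 202.7 Wh
Step 2: t = E_discharge / P = 202.7 / 153.92 = 1.317 hr

1.317 hr


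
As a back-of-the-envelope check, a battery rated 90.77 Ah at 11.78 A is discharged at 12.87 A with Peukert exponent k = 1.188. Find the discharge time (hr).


Step 1: t_rated = C / I_rated = 90.77 / 11.78 = 7.7054 hr
Step 2: ratio = 11.78 / 12.87 = 0.91531
Step 3: ratio^k = 0.91531^1.188 = 0.90021
Step 4: t = t_rated * ratio^k = 7.7054 * 0.90021 = 6.936 hr

6.936 hr


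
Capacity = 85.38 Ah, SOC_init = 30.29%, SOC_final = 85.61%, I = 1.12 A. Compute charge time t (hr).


Step 1: dSOC = 85.61% - 30.29% = 55.32%
Step 2: delta_Ah = 85.38 * 55.32 / 100 = 47.232 Ah
Step 3: t = 47.232 / 1.12 = 42.17 hr

42.17 hr


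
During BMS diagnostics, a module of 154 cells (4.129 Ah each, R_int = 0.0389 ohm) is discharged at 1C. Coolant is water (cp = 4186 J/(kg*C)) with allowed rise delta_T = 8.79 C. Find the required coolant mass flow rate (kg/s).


Step 1: I = 1 * 4.129 = 4.129 A
Step 2: Q_cell = I^2 * R = 4.129^2 * 0.0389 = 0.66319 W
Step 3: Q_total = 154 * 0.66319 = 102.13 W
Step 4: m_dot = Q_total / (cp * dT) = 102.13 / (4186 * 8.79) = 0.002776 kg/s

0.002776 kg/s


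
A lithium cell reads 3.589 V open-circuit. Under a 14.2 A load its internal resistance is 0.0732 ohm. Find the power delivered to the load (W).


Step 1: V_terminal = OCV - I*R = 3.589 - 14.2 * 0.0732 = 2.5496 V
Step 2: P_out = V_terminal * I = 2.5496 * 14.2 = 36.20 W

36.20 W


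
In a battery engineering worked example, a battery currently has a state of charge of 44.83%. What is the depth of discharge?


Complement of SOC: DOD = 100% - 44.83% = 55.17%

55.17%


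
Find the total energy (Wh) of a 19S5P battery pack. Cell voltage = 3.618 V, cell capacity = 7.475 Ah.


E = Ns * Vcell * Np * Ccell = 19 * 3.618 * 5 * 7.475 = 2569 Wh

2569 Wh


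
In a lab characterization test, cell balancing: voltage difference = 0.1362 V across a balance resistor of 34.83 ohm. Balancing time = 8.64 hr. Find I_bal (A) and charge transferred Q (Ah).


First, Ohm's law: I_bal = 0.1362 V / 34.83 ohm = 0.0039104 A
Then Q = I * t = 0.0039104 A * 8.64 hr = 0.03379 Ah

I=0.0039104 A, Q=0.03379 Ah


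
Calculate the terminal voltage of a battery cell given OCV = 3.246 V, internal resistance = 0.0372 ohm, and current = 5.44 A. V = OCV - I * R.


IR drop = 5.44 * 0.0372 = 0.20237 V
V = 3.246 - 0.20237 = 3.044 V

3.044 V


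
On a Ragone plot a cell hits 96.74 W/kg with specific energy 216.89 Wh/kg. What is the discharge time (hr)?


t = E / P = 216.89 / 96.74 = 2.242 hr

2.242 hr


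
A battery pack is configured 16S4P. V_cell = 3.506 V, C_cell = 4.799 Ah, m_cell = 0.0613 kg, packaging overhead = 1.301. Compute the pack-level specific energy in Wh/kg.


Step 1: V_pack = 16 * 3.506 = 56.096 V
Step 2: C_pack = 4 * 4.799 = 19.196 Ah
Step 3: E_pack = V_pack * C_pack = 56.096 * 19.196 = 1076.8 Wh
Step 4: m_pack = 16 * 4 * 0.0613 * 1.301 = 5.1041 kg
Step 5: ED = E_pack / m_pack = 1076.8 / 5.1041 = 211.0 Wh/kg

211.0 Wh/kg


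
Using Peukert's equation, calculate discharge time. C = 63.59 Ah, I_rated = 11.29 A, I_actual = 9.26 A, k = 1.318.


t_rated = C / I_rated = 63.59 / 11.29 = 5.6324 hr
(I_rated/I)^k = (1.2192)^1.318 = 1.2985
t = t_rated * (I_rated/I)^k = 5.6324 * 1.2985 = 7.314 hr

7.314 hr


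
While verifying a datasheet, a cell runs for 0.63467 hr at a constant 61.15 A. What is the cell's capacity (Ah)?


C = I * t = 61.15 * 0.63467 = 38.81 Ah

38.81 Ah


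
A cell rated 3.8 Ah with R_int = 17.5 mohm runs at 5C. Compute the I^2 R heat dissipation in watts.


Convert: R = 17.5 mohm = 0.0175 ohm
Step 1: I = C_rate * capacity = 5 * 3.8 = 19 A
Step 2: Q = I^2 * R = 19^2 * 0.0175 = 361 * 0.0175 = 6.318 W

6.318 W


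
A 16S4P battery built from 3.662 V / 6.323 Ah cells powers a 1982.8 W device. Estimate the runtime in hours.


Step 1: E_pack = Ns * V_cell * Np * C_cell = 16 * 3.662 * 4 * 6.323 = 1481.9 Wh
Step 2: t = E_pack / P = 1481.9 / 1982.8 = 0.7474 hr

0.7474 hr


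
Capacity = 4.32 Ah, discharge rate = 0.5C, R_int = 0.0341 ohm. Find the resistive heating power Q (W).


Step 1: I = C_rate * capacity = 0.5 * 4.32 = 2.16 A
Step 2: Q = I^2 * R = 2.16^2 * 0.0341 = 4.6656 * 0.0341 = 0.1591 W

0.1591 W


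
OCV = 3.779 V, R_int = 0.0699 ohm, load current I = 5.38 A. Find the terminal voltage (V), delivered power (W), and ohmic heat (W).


Step 1: V_terminal = OCV - I*R = 3.779 - 5.38 * 0.0699 = 3.4029 V
Step 2: P_out = V_terminal * I = 3.4029 * 5.38 = 18.31 W
Step 3: Q = I^2 * R = 5.38^2 * 0.0699 = 2.023 W

V=3.4029 V, P=18.31 W, Q=2.023 W


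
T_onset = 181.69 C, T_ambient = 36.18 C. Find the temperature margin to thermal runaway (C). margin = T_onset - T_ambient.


margin = T_onset - T_ambient = 181.69 - 36.18 = 145.51 C

145.51 C


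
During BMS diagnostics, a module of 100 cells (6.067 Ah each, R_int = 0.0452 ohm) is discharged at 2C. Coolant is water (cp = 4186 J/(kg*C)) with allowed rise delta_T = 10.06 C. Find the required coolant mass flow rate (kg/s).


Step 1: I = 2 * 6.067 = 12.134 A
Step 2: Q_cell = I^2 * R = 12.134^2 * 0.0452 = 6.655 W
Step 3: Q_total = 100 * 6.655 = 665.5 W
Step 4: m_dot = Q_total / (cp * dT) = 665.5 / (4186 * 10.06) = 0.01580 kg/s

0.01580 kg/s


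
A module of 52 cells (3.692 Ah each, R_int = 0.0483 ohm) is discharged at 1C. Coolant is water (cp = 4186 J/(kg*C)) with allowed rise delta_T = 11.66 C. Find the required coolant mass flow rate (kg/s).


Step 1: I = 1 * 3.692 = 3.692 A
Step 2: Q_cell = I^2 * R = 3.692^2 * 0.0483 = 0.65837 W
Step 3: Q_total = 52 * 0.65837 = 34.235 W
Step 4: m_dot = Q_total / (cp * dT) = 34.235 / (4186 * 11.66) = 7.014e-04 kg/s

7.014e-04 kg/s


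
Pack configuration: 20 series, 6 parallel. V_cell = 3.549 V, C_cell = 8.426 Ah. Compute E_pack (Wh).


E = Ns * Vcell * Np * Ccell = 20 * 3.549 * 6 * 8.426 = 3588 Wh

3588 Wh


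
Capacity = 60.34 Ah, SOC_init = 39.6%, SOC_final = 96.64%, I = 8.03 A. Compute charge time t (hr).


delta_Ah = 60.34 * (96.64 - 39.6) / 100 = 34.418 Ah
t = delta_Ah / I = 34.418 / 8.03 = 4.286 hr

4.286 hr


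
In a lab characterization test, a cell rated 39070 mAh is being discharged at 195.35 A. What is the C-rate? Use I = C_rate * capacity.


Convert: capacity = 39070 mAh = 39.07 Ah
C_rate = I / capacity = 195.35 / 39.07 = 5C

5C


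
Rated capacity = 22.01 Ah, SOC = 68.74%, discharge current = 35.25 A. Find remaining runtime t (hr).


Step 1: remaining = SOC/100 * C_total = 68.74/100 * 22.01 = 15.13 Ah
Step 2: t = remaining / I = 15.13 / 35.25 = 0.4292 hr

0.4292 hr


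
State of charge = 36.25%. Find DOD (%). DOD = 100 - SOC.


DOD = 100 - SOC = 100 - 36.25 = 63.75%

63.75%


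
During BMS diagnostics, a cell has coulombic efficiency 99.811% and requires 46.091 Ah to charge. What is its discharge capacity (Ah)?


Q_dis = eta/100 * Q_chg = 99.811/100 * 46.091 = 46.00 Ah

46.00 Ah


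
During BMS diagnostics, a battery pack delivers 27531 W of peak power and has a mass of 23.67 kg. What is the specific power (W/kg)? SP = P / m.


SP = P / m = 27531 / 23.67 = 1163 W/kg

1163 W/kg


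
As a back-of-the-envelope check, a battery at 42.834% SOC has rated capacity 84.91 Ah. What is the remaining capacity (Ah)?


remaining = SOC / 100 * total = 42.834 / 100 * 84.91 = 36.37 Ah

36.37 Ah


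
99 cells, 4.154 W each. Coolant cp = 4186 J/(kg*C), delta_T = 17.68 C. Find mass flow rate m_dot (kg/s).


Q_total = 99 * 4.154 = 411.25 W
m_dot = Q_total / (cp * dT) = 411.25 / (4186 * 17.68) = 0.005557 kg/s

0.005557 kg/s


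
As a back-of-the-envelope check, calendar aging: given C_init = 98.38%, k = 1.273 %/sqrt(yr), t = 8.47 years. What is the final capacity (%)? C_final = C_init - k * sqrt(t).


sqrt(t) = sqrt(8.47) = 2.9103
C_final = 98.38 - 1.273 * 2.9103 = 94.68%

94.68%


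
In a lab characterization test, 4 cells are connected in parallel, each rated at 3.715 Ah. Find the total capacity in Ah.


C_total = 4 * 3.715 = 14.86 Ah

14.86 Ah


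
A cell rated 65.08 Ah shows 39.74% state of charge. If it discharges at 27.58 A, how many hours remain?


Step 1: remaining = SOC/100 * C_total = 39.74/100 * 65.08 = 25.863 Ah
Step 2: t = remaining / I = 25.863 / 27.58 = 0.9377 hr

0.9377 hr


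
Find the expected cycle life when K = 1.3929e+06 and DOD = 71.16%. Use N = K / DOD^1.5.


Step 1: DOD^1.5 = 71.16^1.5 = 600.28
Step 2: N = 1.3929e+06 / 600.28 = 2320 cycles

2320 cycles


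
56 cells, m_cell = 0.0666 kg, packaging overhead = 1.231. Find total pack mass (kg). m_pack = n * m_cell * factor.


m_pack = n * m_cell * overhead = 56 * 0.0666 * 1.231 = 4.591 kg

4.591 kg


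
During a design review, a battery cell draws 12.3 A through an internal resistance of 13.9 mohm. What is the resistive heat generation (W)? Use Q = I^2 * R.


Convert: R = 13.9 mohm = 0.0139 ohm
Q = I^2 * R = 12.3^2 * 0.0139 = 2.103 W

2.103 W


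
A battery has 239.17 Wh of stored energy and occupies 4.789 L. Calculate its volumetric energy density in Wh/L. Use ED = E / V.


Volumetric ED = 239.17 Wh / 4.789 L = 49.94 Wh/L

49.94 Wh/L


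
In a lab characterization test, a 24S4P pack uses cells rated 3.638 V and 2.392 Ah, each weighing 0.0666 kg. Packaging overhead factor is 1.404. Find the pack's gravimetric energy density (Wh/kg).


Step 1: V_pack = 24 * 3.638 = 87.312 V
Step 2: C_pack = 4 * 2.392 = 9.568 Ah
Step 3: E_pack = V_pack * C_pack = 87.312 * 9.568 = 835.4 Wh
Step 4: m_pack = 24 * 4 * 0.0666 * 1.404 = 8.9766 kg
Step 5: ED = E_pack / m_pack = 835.4 / 8.9766 = 93.06 Wh/kg

93.06 Wh/kg


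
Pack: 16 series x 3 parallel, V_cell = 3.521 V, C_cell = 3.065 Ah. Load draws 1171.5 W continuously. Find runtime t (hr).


Step 1: E_pack = Ns * V_cell * Np * C_cell = 16 * 3.521 * 3 * 3.065 = 518.01 Wh
Step 2: t = E_pack / P = 518.01 / 1171.5 = 0.4422 hr

0.4422 hr


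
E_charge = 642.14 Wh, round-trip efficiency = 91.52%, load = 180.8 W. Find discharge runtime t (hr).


Step 1: E_discharge = eta/100 * E_charge = 91.52/100 * 642.14 = 587.69 Wh
Step 2: t = E_discharge / P = 587.69 / 180.8 = 3.250 hr

3.250 hr


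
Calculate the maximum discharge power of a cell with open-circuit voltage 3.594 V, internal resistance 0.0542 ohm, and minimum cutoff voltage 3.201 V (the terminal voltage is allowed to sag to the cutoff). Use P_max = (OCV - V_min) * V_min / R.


P_max = (OCV - V_min) * V_min / R = (3.594 - 3.201) * 3.201 / 0.0542 = 0.393 * 3.201 / 0.0542 = 23.21 W

23.21 W


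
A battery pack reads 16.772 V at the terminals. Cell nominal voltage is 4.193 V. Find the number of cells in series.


n = V_pack / V_cell = 16.772 / 4.193 = 4

4


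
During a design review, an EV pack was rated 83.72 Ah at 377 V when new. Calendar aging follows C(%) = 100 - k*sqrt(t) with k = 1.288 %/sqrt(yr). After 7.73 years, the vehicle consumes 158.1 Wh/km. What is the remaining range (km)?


Step 1: capacity retention = 100 - 1.288 * sqrt(7.73) = 100 - 1.288 * 2.7803 = 96.419%
Step 2: C_now = 83.72 * 96.419/100 = 80.722 Ah
Step 3: E_pack = V * C_now = 377 * 80.722 = 30432 Wh
Step 4: range = E_pack / consumption = 30432 / 158.1 = 192.5 km

192.5 km


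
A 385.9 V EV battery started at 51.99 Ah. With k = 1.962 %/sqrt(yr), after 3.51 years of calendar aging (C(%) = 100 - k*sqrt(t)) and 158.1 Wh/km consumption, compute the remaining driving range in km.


Step 1: capacity retention = 100 - 1.962 * sqrt(3.51) = 100 - 1.962 * 1.8735 = 96.324%
Step 2: C_now = 51.99 * 96.324/100 = 50.079 Ah
Step 3: E_pack = V * C_now = 385.9 * 50.079 = 19325 Wh
Step 4: range = E_pack / consumption = 19325 / 158.1 = 122.2 km

122.2 km


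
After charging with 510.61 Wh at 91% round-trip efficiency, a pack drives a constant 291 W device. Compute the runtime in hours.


Step 1: E_discharge = eta/100 * E_charge = 91/100 * 510.61 = 464.66 Wh
Step 2: t = E_discharge / P = 464.66 / 291 = 1.597 hr

1.597 hr


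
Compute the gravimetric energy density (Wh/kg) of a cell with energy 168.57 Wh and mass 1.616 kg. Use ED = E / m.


Specific energy = 168.57 Wh / 1.616 kg = 104.3 Wh/kg

104.3 Wh/kg


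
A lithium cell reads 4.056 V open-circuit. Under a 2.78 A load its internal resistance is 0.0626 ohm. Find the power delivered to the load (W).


Step 1: V_terminal = OCV - I*R = 4.056 - 2.78 * 0.0626 = 3.882 V
Step 2: P_out = V_terminal * I = 3.882 * 2.78 = 10.79 W

10.79 W


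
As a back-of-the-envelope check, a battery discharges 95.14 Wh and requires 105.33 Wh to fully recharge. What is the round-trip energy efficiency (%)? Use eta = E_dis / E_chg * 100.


eta_e = E_dis / E_chg * 100 = 95.14 / 105.33 * 100 = 90.33%

90.33%


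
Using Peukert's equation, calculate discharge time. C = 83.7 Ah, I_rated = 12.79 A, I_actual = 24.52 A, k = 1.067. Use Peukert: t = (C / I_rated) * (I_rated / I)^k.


Step 1: t_rated = C / I_rated = 83.7 / 12.79 = 6.5442 hr
Step 2: ratio = 12.79 / 24.52 = 0.52162
Step 3: ratio^k = 0.52162^1.067 = 0.49936
Step 4: t = t_rated * ratio^k = 6.5442 * 0.49936 = 3.268 hr

3.268 hr


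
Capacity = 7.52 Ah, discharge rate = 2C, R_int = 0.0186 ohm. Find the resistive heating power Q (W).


Step 1: I = C_rate * capacity = 2 * 7.52 = 15.04 A
Step 2: Q = I^2 * R = 15.04^2 * 0.0186 = 226.2 * 0.0186 = 4.207 W

4.207 W


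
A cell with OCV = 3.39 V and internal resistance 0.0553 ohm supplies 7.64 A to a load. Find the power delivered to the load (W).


Step 1: V_terminal = OCV - I*R = 3.39 - 7.64 * 0.0553 = 2.9675 V
Step 2: P_out = V_terminal * I = 2.9675 * 7.64 = 22.67 W

22.67 W


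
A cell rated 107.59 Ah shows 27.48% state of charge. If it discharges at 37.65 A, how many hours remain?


Step 1: remaining = SOC/100 * C_total = 27.48/100 * 107.59 = 29.566 Ah
Step 2: t = remaining / I = 29.566 / 37.65 = 0.7853 hr

0.7853 hr


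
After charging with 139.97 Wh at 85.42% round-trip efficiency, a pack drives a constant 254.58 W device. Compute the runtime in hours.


Step 1: E_discharge = eta/100 * E_charge = 85.42/100 * 139.97 = 119.56 Wh
Step 2: t = E_discharge / P = 119.56 / 254.58 = 0.4696 hr

0.4696 hr


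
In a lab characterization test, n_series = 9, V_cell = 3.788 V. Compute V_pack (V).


With 9 cells in series at 3.788 V each, V_pack = 34.092 V

34.092 V


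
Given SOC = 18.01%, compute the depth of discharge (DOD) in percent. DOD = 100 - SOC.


DOD = 100 - SOC = 100 - 18.01 = 81.99%

81.99%


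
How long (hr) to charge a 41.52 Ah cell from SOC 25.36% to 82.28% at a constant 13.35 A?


Step 1: dSOC = 82.28% - 25.36% = 56.92%
Step 2: delta_Ah = 41.52 * 56.92 / 100 = 23.633 Ah
Step 3: t = 23.633 / 13.35 = 1.770 hr

1.770 hr
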